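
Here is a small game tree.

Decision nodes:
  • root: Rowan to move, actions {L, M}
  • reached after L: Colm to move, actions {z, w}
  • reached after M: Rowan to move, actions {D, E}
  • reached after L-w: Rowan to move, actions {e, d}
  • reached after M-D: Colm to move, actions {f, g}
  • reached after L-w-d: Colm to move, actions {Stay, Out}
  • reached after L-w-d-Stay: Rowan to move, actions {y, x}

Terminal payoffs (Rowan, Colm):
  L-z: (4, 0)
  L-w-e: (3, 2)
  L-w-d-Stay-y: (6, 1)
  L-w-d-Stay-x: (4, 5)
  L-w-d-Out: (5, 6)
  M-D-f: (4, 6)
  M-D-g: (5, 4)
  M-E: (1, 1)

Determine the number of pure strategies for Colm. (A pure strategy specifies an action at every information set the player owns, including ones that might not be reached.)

Colm owns the node after L with actions {z, w} — two choices.
Colm owns the node after M-D with actions {f, g} — two choices.
Colm owns the node after L-w-d with actions {Stay, Out} — two choices.
A pure strategy fixes one action at each information set independently, so the count is the product 2 × 2 × 2 = 8.

8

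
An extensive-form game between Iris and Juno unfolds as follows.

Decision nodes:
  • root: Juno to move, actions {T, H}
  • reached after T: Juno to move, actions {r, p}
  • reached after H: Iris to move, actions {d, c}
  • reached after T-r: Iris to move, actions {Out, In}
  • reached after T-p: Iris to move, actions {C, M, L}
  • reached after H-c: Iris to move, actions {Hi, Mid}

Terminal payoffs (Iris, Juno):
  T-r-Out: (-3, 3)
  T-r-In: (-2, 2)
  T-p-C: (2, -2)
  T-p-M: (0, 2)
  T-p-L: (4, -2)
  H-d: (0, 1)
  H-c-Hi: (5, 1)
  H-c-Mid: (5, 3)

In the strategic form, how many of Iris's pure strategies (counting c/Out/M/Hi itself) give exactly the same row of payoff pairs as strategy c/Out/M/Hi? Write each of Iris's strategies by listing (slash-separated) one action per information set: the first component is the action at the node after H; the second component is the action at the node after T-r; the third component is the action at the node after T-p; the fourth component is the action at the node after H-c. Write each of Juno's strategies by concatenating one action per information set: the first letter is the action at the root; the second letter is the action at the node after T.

Row for c/Out/M/Hi (columns Tr, Tp, Hr, Hp): (-3,3) (0,2) (5,1) (5,1).
Every one of Iris's information sets is on the play path for some reply by Juno when Iris follows c/Out/M/Hi.
Changing the action at any of them therefore changes at least one column, so only c/Out/M/Hi itself gives this row.

1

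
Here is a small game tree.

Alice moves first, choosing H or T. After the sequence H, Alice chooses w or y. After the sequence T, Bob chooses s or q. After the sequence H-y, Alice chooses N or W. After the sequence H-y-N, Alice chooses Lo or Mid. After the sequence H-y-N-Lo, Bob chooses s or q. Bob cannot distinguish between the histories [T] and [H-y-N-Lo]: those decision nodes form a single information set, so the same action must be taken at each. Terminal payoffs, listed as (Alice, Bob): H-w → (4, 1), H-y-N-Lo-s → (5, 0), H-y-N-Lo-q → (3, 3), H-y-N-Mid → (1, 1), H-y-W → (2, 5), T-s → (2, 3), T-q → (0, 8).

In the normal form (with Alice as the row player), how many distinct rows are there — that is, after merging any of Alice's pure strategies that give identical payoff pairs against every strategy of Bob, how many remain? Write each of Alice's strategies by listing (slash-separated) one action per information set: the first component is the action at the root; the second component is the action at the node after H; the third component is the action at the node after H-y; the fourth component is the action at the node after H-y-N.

5

Alice has 16 pure strategies: H/w/N/Lo, H/w/N/Mid, H/w/W/Lo, H/w/W/Mid, H/y/N/Lo, H/y/N/Mid, H/y/W/Lo, H/y/W/Mid, T/w/N/Lo, T/w/N/Mid, T/w/W/Lo, T/w/W/Mid, T/y/N/Lo, T/y/N/Mid, T/y/W/Lo, T/y/W/Mid. Columns: s, q.
{H/w/N/Lo, H/w/N/Mid, H/w/W/Lo, H/w/W/Mid} → row (4,1) (4,1)
{H/y/N/Lo} → row (5,0) (3,3)
{H/y/N/Mid} → row (1,1) (1,1)
{H/y/W/Lo, H/y/W/Mid} → row (2,5) (2,5)
{T/w/N/Lo, T/w/N/Mid, T/w/W/Lo, T/w/W/Mid, T/y/N/Lo, T/y/N/Mid, T/y/W/Lo, T/y/W/Mid} → row (2,3) (0,8)
That's 5 distinct rows out of 16 strategies.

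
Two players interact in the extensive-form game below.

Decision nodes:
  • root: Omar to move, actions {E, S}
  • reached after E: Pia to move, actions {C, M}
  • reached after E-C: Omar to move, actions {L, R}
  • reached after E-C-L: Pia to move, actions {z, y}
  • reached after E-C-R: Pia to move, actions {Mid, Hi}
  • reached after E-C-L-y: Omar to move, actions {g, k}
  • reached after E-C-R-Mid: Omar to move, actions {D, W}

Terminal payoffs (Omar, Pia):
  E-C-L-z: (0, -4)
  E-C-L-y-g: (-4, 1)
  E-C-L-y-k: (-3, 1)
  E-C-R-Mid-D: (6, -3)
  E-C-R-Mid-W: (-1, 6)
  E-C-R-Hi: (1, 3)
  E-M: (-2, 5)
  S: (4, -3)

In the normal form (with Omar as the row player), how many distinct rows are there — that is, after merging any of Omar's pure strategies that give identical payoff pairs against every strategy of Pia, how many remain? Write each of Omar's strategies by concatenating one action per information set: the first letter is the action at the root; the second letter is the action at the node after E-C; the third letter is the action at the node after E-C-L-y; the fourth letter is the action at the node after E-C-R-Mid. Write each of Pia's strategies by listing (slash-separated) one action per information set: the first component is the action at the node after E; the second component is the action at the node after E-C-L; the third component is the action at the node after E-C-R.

Omar has 16 pure strategies: ELgD, ELgW, ELkD, ELkW, ERgD, ERgW, ERkD, ERkW, SLgD, SLgW, SLkD, SLkW, SRgD, SRgW, SRkD, SRkW. Columns: C/z/Mid, C/z/Hi, C/y/Mid, C/y/Hi, M/z/Mid, M/z/Hi, M/y/Mid, M/y/Hi.
{ELgD, ELgW} → row (0,-4) (0,-4) (-4,1) (-4,1) (-2,5) (-2,5) (-2,5) (-2,5)
{ELkD, ELkW} → row (0,-4) (0,-4) (-3,1) (-3,1) (-2,5) (-2,5) (-2,5) (-2,5)
{ERgD, ERkD} → row (6,-3) (1,3) (6,-3) (1,3) (-2,5) (-2,5) (-2,5) (-2,5)
{ERgW, ERkW} → row (-1,6) (1,3) (-1,6) (1,3) (-2,5) (-2,5) (-2,5) (-2,5)
{SLgD, SLgW, SLkD, SLkW, SRgD, SRgW, SRkD, SRkW} → row (4,-3) (4,-3) (4,-3) (4,-3) (4,-3) (4,-3) (4,-3) (4,-3)
That's 5 distinct rows out of 16 strategies.

5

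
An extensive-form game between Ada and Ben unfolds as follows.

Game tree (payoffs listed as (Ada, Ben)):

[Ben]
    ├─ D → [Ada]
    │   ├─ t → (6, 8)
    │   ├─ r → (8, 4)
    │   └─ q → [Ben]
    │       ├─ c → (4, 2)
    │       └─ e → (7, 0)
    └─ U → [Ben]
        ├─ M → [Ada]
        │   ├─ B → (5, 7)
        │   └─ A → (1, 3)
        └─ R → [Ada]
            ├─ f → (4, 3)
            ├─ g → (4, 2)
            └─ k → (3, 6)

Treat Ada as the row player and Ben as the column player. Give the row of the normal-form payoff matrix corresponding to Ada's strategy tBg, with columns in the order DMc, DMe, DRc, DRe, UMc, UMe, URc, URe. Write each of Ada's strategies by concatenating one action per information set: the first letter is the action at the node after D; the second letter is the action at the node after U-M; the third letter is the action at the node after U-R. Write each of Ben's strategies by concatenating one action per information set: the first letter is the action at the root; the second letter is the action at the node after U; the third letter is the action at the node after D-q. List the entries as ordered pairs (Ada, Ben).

(6,8) (6,8) (6,8) (6,8) (5,7) (5,7) (4,2) (4,2)

vs DMc: Ben plays D → Ada plays t at [D] → (6, 8)
vs DMe: Ben plays D → Ada plays t at [D] → (6, 8)
vs DRc: Ben plays D → Ada plays t at [D] → (6, 8)
vs DRe: Ben plays D → Ada plays t at [D] → (6, 8)
vs UMc: Ben plays U → Ben plays M at [U] → Ada plays B at [U-M] → (5, 7)
vs UMe: Ben plays U → Ben plays M at [U] → Ada plays B at [U-M] → (5, 7)
vs URc: Ben plays U → Ben plays R at [U] → Ada plays g at [U-R] → (4, 2)
vs URe: Ben plays U → Ben plays R at [U] → Ada plays g at [U-R] → (4, 2)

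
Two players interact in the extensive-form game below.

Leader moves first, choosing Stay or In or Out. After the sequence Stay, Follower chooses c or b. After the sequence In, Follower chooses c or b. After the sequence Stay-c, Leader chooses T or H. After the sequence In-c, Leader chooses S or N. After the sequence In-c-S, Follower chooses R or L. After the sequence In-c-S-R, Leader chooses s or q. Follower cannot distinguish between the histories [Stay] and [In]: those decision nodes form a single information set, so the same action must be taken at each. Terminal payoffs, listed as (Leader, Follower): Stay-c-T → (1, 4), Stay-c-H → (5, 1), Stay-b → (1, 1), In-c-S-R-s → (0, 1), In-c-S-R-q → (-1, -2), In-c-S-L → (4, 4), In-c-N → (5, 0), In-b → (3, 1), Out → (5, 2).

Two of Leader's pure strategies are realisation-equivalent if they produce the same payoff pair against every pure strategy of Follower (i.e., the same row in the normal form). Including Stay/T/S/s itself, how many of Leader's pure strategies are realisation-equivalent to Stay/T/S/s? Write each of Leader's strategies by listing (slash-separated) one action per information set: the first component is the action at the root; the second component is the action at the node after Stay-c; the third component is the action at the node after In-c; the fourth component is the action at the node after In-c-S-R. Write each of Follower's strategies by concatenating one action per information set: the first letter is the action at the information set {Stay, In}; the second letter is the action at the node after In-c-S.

Row for Stay/T/S/s (columns cR, cL, bR, bL): (1,4) (1,4) (1,1) (1,1).
Under Stay/T/S/s, Leader's choice at the node after In-c and at the node after In-c-S-R can never be reached regardless of what Follower does, so varying those choices leaves every outcome unchanged.
Holding the reachable choices fixed and varying the unreachable ones freely already gives 2 × 2 = 4 equivalent strategies.
No other strategy reproduces this row, so those 4 are the full class: Stay/T/S/s, Stay/T/S/q, Stay/T/N/s, Stay/T/N/q.

4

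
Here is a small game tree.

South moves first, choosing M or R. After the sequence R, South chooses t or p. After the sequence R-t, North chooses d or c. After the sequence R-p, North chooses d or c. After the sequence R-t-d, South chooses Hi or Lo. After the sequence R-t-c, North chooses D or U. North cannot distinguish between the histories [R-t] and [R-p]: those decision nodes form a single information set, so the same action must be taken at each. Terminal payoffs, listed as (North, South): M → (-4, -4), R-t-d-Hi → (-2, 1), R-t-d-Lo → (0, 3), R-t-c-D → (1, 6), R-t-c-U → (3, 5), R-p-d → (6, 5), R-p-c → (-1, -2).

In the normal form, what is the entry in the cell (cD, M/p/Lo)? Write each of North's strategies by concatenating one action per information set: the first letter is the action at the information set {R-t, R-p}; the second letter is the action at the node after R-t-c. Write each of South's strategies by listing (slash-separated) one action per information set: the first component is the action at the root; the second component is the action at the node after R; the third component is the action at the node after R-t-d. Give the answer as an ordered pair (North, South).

(-4, -4)

Trace the play path from the root:
  South plays M
→ terminal payoff (-4, -4).
(North's choice at the information set {R-t, R-p} is never reached on this path, so it doesn't affect the outcome.)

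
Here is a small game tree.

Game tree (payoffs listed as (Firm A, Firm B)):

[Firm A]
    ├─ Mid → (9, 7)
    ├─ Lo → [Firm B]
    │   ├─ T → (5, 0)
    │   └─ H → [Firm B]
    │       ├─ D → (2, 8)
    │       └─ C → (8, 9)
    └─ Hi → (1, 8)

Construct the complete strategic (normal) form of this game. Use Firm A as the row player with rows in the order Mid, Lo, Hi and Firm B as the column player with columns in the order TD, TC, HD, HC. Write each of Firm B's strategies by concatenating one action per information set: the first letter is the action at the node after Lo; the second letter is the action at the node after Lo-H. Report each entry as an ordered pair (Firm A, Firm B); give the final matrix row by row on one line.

Row Mid: TD→(9,7), TC→(9,7), HD→(9,7), HC→(9,7)
Row Lo: TD→(5,0), TC→(5,0), HD→(2,8), HC→(8,9)
Row Hi: TD→(1,8), TC→(1,8), HD→(1,8), HC→(1,8)

Mid: (9,7) (9,7) (9,7) (9,7) | Lo: (5,0) (5,0) (2,8) (8,9) | Hi: (1,8) (1,8) (1,8) (1,8)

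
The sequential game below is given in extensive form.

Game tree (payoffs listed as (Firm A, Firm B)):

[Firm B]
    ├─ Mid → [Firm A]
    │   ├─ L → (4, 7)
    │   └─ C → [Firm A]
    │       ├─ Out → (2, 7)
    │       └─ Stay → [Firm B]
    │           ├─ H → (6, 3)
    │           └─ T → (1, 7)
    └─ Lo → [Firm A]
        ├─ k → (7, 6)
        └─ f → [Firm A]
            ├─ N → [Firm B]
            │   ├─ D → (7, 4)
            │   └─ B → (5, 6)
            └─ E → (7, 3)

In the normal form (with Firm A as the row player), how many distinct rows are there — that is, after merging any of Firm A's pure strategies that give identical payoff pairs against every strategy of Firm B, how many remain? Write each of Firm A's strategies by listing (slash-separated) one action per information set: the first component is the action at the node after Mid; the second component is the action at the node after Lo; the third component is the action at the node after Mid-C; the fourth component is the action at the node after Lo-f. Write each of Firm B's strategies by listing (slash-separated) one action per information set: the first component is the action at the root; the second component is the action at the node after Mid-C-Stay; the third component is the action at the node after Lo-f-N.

9

Firm A has 16 pure strategies: L/k/Out/N, L/k/Out/E, L/k/Stay/N, L/k/Stay/E, L/f/Out/N, L/f/Out/E, L/f/Stay/N, L/f/Stay/E, C/k/Out/N, C/k/Out/E, C/k/Stay/N, C/k/Stay/E, C/f/Out/N, C/f/Out/E, C/f/Stay/N, C/f/Stay/E. Columns: Mid/H/D, Mid/H/B, Mid/T/D, Mid/T/B, Lo/H/D, Lo/H/B, Lo/T/D, Lo/T/B.
{L/k/Out/N, L/k/Out/E, L/k/Stay/N, L/k/Stay/E} → row (4,7) (4,7) (4,7) (4,7) (7,6) (7,6) (7,6) (7,6)
{L/f/Out/N, L/f/Stay/N} → row (4,7) (4,7) (4,7) (4,7) (7,4) (5,6) (7,4) (5,6)
{L/f/Out/E, L/f/Stay/E} → row (4,7) (4,7) (4,7) (4,7) (7,3) (7,3) (7,3) (7,3)
{C/k/Out/N, C/k/Out/E} → row (2,7) (2,7) (2,7) (2,7) (7,6) (7,6) (7,6) (7,6)
{C/k/Stay/N, C/k/Stay/E} → row (6,3) (6,3) (1,7) (1,7) (7,6) (7,6) (7,6) (7,6)
{C/f/Out/N} → row (2,7) (2,7) (2,7) (2,7) (7,4) (5,6) (7,4) (5,6)
{C/f/Out/E} → row (2,7) (2,7) (2,7) (2,7) (7,3) (7,3) (7,3) (7,3)
{C/f/Stay/N} → row (6,3) (6,3) (1,7) (1,7) (7,4) (5,6) (7,4) (5,6)
{C/f/Stay/E} → row (6,3) (6,3) (1,7) (1,7) (7,3) (7,3) (7,3) (7,3)
That's 9 distinct rows out of 16 strategies.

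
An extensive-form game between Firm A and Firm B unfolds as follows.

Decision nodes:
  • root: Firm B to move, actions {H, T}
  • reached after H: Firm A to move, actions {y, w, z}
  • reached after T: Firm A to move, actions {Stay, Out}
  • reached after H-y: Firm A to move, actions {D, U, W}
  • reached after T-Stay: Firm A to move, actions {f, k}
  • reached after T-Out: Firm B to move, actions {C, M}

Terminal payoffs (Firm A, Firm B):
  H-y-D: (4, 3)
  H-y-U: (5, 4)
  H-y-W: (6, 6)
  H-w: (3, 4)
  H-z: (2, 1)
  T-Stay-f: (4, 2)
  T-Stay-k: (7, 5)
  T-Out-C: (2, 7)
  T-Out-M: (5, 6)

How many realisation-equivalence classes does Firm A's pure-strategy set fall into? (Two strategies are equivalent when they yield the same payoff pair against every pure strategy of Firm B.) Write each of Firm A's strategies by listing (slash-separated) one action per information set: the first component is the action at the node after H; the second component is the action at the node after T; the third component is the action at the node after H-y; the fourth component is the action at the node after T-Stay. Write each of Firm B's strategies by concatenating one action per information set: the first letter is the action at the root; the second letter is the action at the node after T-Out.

Firm A has 36 pure strategies: y/Stay/D/f, y/Stay/D/k, y/Stay/U/f, y/Stay/U/k, y/Stay/W/f, y/Stay/W/k, y/Out/D/f, y/Out/D/k, y/Out/U/f, y/Out/U/k, y/Out/W/f, y/Out/W/k, w/Stay/D/f, w/Stay/D/k, w/Stay/U/f, w/Stay/U/k, w/Stay/W/f, w/Stay/W/k, w/Out/D/f, w/Out/D/k, w/Out/U/f, w/Out/U/k, w/Out/W/f, w/Out/W/k, z/Stay/D/f, z/Stay/D/k, z/Stay/U/f, z/Stay/U/k, z/Stay/W/f, z/Stay/W/k, z/Out/D/f, z/Out/D/k, z/Out/U/f, z/Out/U/k, z/Out/W/f, z/Out/W/k. Columns: HC, HM, TC, TM.
{y/Stay/D/f} → row (4,3) (4,3) (4,2) (4,2)
{y/Stay/D/k} → row (4,3) (4,3) (7,5) (7,5)
{y/Stay/U/f} → row (5,4) (5,4) (4,2) (4,2)
{y/Stay/U/k} → row (5,4) (5,4) (7,5) (7,5)
{y/Stay/W/f} → row (6,6) (6,6) (4,2) (4,2)
{y/Stay/W/k} → row (6,6) (6,6) (7,5) (7,5)
{y/Out/D/f, y/Out/D/k} → row (4,3) (4,3) (2,7) (5,6)
{y/Out/U/f, y/Out/U/k} → row (5,4) (5,4) (2,7) (5,6)
{y/Out/W/f, y/Out/W/k} → row (6,6) (6,6) (2,7) (5,6)
{w/Stay/D/f, w/Stay/U/f, w/Stay/W/f} → row (3,4) (3,4) (4,2) (4,2)
{w/Stay/D/k, w/Stay/U/k, w/Stay/W/k} → row (3,4) (3,4) (7,5) (7,5)
{w/Out/D/f, w/Out/D/k, w/Out/U/f, w/Out/U/k, w/Out/W/f, w/Out/W/k} → row (3,4) (3,4) (2,7) (5,6)
{z/Stay/D/f, z/Stay/U/f, z/Stay/W/f} → row (2,1) (2,1) (4,2) (4,2)
{z/Stay/D/k, z/Stay/U/k, z/Stay/W/k} → row (2,1) (2,1) (7,5) (7,5)
{z/Out/D/f, z/Out/D/k, z/Out/U/f, z/Out/U/k, z/Out/W/f, z/Out/W/k} → row (2,1) (2,1) (2,7) (5,6)
That's 15 distinct rows out of 36 strategies.

15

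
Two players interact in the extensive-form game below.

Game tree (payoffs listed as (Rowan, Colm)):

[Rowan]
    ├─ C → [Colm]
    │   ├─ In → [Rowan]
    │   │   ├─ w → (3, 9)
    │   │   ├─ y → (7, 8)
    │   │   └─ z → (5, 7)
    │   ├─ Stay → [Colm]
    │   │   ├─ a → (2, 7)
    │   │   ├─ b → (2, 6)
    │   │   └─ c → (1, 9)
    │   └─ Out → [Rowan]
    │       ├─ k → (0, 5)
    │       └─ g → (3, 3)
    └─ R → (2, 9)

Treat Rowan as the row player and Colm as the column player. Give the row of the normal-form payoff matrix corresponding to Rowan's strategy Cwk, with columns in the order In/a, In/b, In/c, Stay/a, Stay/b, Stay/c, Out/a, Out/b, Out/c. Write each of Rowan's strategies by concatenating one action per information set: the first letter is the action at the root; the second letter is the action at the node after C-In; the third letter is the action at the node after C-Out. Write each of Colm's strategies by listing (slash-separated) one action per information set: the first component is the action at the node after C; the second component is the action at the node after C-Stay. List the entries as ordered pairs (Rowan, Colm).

vs In/a: Rowan plays C → Colm plays In at [C] → Rowan plays w at [C-In] → (3, 9)
vs In/b: Rowan plays C → Colm plays In at [C] → Rowan plays w at [C-In] → (3, 9)
vs In/c: Rowan plays C → Colm plays In at [C] → Rowan plays w at [C-In] → (3, 9)
vs Stay/a: Rowan plays C → Colm plays Stay at [C] → Colm plays a at [C-Stay] → (2, 7)
vs Stay/b: Rowan plays C → Colm plays Stay at [C] → Colm plays b at [C-Stay] → (2, 6)
vs Stay/c: Rowan plays C → Colm plays Stay at [C] → Colm plays c at [C-Stay] → (1, 9)
vs Out/a: Rowan plays C → Colm plays Out at [C] → Rowan plays k at [C-Out] → (0, 5)
vs Out/b: Rowan plays C → Colm plays Out at [C] → Rowan plays k at [C-Out] → (0, 5)
vs Out/c: Rowan plays C → Colm plays Out at [C] → Rowan plays k at [C-Out] → (0, 5)

(3,9) (3,9) (3,9) (2,7) (2,6) (1,9) (0,5) (0,5) (0,5)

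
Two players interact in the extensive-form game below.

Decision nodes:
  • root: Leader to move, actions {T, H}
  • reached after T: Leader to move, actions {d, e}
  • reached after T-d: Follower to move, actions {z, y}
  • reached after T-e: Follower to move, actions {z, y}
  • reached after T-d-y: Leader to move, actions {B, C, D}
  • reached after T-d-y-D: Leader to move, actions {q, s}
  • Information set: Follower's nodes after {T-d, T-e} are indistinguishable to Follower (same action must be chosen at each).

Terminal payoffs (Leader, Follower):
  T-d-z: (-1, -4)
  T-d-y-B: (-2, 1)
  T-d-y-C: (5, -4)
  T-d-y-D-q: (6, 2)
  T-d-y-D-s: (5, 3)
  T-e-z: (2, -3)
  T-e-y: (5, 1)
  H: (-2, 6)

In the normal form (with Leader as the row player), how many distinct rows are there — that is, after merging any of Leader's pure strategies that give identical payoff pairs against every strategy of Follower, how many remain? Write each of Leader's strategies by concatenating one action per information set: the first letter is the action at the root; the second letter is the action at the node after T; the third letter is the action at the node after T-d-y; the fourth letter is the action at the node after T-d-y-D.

Leader has 24 pure strategies: TdBq, TdBs, TdCq, TdCs, TdDq, TdDs, TeBq, TeBs, TeCq, TeCs, TeDq, TeDs, HdBq, HdBs, HdCq, HdCs, HdDq, HdDs, HeBq, HeBs, HeCq, HeCs, HeDq, HeDs. Columns: z, y.
{TdBq, TdBs} → row (-1,-4) (-2,1)
{TdCq, TdCs} → row (-1,-4) (5,-4)
{TdDq} → row (-1,-4) (6,2)
{TdDs} → row (-1,-4) (5,3)
{TeBq, TeBs, TeCq, TeCs, TeDq, TeDs} → row (2,-3) (5,1)
{HdBq, HdBs, HdCq, HdCs, HdDq, HdDs, HeBq, HeBs, HeCq, HeCs, HeDq, HeDs} → row (-2,6) (-2,6)
That's 6 distinct rows out of 24 strategies.

6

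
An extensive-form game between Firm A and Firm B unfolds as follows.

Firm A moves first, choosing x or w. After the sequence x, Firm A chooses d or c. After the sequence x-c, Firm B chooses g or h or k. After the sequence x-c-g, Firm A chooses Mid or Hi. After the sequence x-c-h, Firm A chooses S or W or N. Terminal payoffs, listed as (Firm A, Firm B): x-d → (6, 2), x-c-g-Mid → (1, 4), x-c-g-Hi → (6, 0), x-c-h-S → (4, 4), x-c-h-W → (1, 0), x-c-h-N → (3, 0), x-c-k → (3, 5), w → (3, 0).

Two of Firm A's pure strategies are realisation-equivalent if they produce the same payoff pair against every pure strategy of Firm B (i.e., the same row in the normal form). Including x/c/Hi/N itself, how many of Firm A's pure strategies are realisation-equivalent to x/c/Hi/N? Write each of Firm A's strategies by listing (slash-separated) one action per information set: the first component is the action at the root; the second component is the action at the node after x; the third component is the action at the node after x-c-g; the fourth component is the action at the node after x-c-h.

Row for x/c/Hi/N (columns g, h, k): (6,0) (3,0) (3,5).
Every one of Firm A's information sets is on the play path for some reply by Firm B when Firm A follows x/c/Hi/N.
Changing the action at any of them therefore changes at least one column, so only x/c/Hi/N itself gives this row.

1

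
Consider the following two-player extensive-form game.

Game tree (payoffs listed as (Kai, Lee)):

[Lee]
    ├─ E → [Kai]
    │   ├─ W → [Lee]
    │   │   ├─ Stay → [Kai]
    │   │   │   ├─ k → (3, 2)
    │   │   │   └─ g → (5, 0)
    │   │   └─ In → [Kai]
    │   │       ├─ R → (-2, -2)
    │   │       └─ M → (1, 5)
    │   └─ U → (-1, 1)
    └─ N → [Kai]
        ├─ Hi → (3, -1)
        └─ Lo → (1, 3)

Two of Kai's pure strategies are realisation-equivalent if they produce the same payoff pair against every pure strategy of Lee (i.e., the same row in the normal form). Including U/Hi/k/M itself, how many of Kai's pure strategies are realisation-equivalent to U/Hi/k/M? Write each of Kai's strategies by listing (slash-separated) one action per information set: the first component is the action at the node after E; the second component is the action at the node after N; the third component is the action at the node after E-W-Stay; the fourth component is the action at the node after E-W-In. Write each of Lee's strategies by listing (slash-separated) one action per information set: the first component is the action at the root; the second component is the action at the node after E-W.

Row for U/Hi/k/M (columns E/Stay, E/In, N/Stay, N/In): (-1,1) (-1,1) (3,-1) (3,-1).
Under U/Hi/k/M, Kai's choice at the node after E-W-Stay and at the node after E-W-In can never be reached regardless of what Lee does, so varying those choices leaves every outcome unchanged.
Holding the reachable choices fixed and varying the unreachable ones freely already gives 2 × 2 = 4 equivalent strategies.
No other strategy reproduces this row, so those 4 are the full class: U/Hi/k/R, U/Hi/k/M, U/Hi/g/R, U/Hi/g/M.

4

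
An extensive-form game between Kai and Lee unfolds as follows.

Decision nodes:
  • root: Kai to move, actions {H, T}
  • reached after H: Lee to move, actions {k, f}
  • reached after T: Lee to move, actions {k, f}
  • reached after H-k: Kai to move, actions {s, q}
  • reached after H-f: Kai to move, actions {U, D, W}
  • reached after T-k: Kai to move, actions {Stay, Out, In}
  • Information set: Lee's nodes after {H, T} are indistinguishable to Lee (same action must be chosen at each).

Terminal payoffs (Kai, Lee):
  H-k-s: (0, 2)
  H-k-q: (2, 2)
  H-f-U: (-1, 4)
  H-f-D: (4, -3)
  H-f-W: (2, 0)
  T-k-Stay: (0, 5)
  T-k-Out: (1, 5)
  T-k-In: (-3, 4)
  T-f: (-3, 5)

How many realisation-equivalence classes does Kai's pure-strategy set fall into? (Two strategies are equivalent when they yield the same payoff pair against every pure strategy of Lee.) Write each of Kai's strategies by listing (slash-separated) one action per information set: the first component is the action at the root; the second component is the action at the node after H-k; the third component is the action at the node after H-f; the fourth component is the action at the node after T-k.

Kai has 36 pure strategies: H/s/U/Stay, H/s/U/Out, H/s/U/In, H/s/D/Stay, H/s/D/Out, H/s/D/In, H/s/W/Stay, H/s/W/Out, H/s/W/In, H/q/U/Stay, H/q/U/Out, H/q/U/In, H/q/D/Stay, H/q/D/Out, H/q/D/In, H/q/W/Stay, H/q/W/Out, H/q/W/In, T/s/U/Stay, T/s/U/Out, T/s/U/In, T/s/D/Stay, T/s/D/Out, T/s/D/In, T/s/W/Stay, T/s/W/Out, T/s/W/In, T/q/U/Stay, T/q/U/Out, T/q/U/In, T/q/D/Stay, T/q/D/Out, T/q/D/In, T/q/W/Stay, T/q/W/Out, T/q/W/In. Columns: k, f.
{H/s/U/Stay, H/s/U/Out, H/s/U/In} → row (0,2) (-1,4)
{H/s/D/Stay, H/s/D/Out, H/s/D/In} → row (0,2) (4,-3)
{H/s/W/Stay, H/s/W/Out, H/s/W/In} → row (0,2) (2,0)
{H/q/U/Stay, H/q/U/Out, H/q/U/In} → row (2,2) (-1,4)
{H/q/D/Stay, H/q/D/Out, H/q/D/In} → row (2,2) (4,-3)
{H/q/W/Stay, H/q/W/Out, H/q/W/In} → row (2,2) (2,0)
{T/s/U/Stay, T/s/D/Stay, T/s/W/Stay, T/q/U/Stay, T/q/D/Stay, T/q/W/Stay} → row (0,5) (-3,5)
{T/s/U/Out, T/s/D/Out, T/s/W/Out, T/q/U/Out, T/q/D/Out, T/q/W/Out} → row (1,5) (-3,5)
{T/s/U/In, T/s/D/In, T/s/W/In, T/q/U/In, T/q/D/In, T/q/W/In} → row (-3,4) (-3,5)
That's 9 distinct rows out of 36 strategies.

9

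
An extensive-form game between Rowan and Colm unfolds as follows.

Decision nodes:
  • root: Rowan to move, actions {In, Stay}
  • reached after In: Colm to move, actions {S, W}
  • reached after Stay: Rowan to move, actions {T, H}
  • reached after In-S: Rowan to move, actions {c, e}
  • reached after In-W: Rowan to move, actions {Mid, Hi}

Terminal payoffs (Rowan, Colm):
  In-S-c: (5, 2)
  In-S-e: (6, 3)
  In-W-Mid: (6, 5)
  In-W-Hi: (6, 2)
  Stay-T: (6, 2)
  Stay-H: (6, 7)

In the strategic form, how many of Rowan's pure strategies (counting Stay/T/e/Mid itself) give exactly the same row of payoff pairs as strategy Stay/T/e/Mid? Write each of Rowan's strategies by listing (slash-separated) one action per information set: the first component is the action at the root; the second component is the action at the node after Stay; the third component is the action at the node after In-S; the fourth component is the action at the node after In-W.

Row for Stay/T/e/Mid (columns S, W): (6,2) (6,2).
Under Stay/T/e/Mid, Rowan's choice at the node after In-S and at the node after In-W can never be reached regardless of what Colm does, so varying those choices leaves every outcome unchanged.
Holding the reachable choices fixed and varying the unreachable ones freely already gives 2 × 2 = 4 equivalent strategies.
No other strategy reproduces this row, so those 4 are the full class: Stay/T/c/Mid, Stay/T/c/Hi, Stay/T/e/Mid, Stay/T/e/Hi.

4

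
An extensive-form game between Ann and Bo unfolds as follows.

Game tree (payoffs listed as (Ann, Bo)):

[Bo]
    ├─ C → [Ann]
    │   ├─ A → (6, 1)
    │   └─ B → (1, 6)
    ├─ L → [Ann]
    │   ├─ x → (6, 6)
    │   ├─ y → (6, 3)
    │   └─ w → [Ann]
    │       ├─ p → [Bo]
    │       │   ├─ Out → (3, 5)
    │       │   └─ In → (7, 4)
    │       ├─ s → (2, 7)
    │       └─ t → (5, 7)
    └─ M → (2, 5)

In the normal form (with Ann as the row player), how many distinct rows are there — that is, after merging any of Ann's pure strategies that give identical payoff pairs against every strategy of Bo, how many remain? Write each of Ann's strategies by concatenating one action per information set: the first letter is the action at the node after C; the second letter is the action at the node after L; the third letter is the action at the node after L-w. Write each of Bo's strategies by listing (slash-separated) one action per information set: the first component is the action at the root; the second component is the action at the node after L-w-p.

Ann has 18 pure strategies: Axp, Axs, Axt, Ayp, Ays, Ayt, Awp, Aws, Awt, Bxp, Bxs, Bxt, Byp, Bys, Byt, Bwp, Bws, Bwt. Columns: C/Out, C/In, L/Out, L/In, M/Out, M/In.
{Axp, Axs, Axt} → row (6,1) (6,1) (6,6) (6,6) (2,5) (2,5)
{Ayp, Ays, Ayt} → row (6,1) (6,1) (6,3) (6,3) (2,5) (2,5)
{Awp} → row (6,1) (6,1) (3,5) (7,4) (2,5) (2,5)
{Aws} → row (6,1) (6,1) (2,7) (2,7) (2,5) (2,5)
{Awt} → row (6,1) (6,1) (5,7) (5,7) (2,5) (2,5)
{Bxp, Bxs, Bxt} → row (1,6) (1,6) (6,6) (6,6) (2,5) (2,5)
{Byp, Bys, Byt} → row (1,6) (1,6) (6,3) (6,3) (2,5) (2,5)
{Bwp} → row (1,6) (1,6) (3,5) (7,4) (2,5) (2,5)
{Bws} → row (1,6) (1,6) (2,7) (2,7) (2,5) (2,5)
{Bwt} → row (1,6) (1,6) (5,7) (5,7) (2,5) (2,5)
That's 10 distinct rows out of 18 strategies.

10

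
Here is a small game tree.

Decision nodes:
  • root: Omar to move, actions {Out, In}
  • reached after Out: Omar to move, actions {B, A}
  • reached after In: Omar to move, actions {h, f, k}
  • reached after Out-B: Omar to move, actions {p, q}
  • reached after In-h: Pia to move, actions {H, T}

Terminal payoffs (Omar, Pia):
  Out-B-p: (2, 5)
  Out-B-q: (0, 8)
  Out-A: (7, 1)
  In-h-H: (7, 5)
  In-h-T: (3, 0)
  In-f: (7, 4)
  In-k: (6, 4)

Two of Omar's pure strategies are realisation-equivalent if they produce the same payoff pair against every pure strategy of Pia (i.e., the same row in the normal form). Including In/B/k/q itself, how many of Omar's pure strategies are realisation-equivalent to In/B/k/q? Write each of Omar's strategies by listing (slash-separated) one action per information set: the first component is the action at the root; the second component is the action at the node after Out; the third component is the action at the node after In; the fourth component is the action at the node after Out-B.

4

Row for In/B/k/q (columns H, T): (6,4) (6,4).
Under In/B/k/q, Omar's choice at the node after Out and at the node after Out-B can never be reached regardless of what Pia does, so varying those choices leaves every outcome unchanged.
Holding the reachable choices fixed and varying the unreachable ones freely already gives 2 × 2 = 4 equivalent strategies.
No other strategy reproduces this row, so those 4 are the full class: In/B/k/p, In/B/k/q, In/A/k/p, In/A/k/q.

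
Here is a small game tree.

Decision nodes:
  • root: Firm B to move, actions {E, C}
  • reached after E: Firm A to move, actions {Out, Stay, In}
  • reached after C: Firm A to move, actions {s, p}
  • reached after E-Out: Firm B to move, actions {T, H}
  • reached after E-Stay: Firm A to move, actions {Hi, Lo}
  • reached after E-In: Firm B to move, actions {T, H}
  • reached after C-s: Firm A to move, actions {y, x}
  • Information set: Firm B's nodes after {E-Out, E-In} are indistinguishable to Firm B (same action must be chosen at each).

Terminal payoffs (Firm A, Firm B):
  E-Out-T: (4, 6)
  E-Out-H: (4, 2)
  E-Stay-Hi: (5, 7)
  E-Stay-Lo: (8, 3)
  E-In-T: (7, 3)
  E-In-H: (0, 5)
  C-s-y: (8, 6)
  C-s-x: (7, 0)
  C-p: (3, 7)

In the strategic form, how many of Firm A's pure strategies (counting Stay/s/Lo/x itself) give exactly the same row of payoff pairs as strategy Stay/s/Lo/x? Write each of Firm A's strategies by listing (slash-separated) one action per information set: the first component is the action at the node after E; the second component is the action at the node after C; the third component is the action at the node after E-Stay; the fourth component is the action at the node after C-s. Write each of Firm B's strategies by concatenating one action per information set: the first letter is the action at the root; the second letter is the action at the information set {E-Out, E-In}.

Row for Stay/s/Lo/x (columns ET, EH, CT, CH): (8,3) (8,3) (7,0) (7,0).
Every one of Firm A's information sets is on the play path for some reply by Firm B when Firm A follows Stay/s/Lo/x.
Changing the action at any of them therefore changes at least one column, so only Stay/s/Lo/x itself gives this row.

1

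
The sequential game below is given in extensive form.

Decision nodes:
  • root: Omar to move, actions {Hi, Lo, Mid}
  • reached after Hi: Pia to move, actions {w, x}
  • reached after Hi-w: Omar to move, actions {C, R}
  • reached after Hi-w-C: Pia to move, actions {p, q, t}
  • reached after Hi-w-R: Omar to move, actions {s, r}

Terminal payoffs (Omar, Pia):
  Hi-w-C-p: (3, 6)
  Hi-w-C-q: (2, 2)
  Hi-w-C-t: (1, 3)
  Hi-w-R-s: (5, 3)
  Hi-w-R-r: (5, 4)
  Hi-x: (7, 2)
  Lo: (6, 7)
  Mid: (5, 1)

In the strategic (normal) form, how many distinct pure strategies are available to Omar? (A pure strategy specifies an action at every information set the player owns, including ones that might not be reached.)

12

Omar owns the root with actions {Hi, Lo, Mid} — three choices.
Omar owns the node after Hi-w with actions {C, R} — two choices.
Omar owns the node after Hi-w-R with actions {s, r} — two choices.
A pure strategy fixes one action at each information set independently, so the count is the product 3 × 2 × 2 = 12.
(For reference, Pia has 6 pure strategies, giving a 12×6 normal-form matrix.)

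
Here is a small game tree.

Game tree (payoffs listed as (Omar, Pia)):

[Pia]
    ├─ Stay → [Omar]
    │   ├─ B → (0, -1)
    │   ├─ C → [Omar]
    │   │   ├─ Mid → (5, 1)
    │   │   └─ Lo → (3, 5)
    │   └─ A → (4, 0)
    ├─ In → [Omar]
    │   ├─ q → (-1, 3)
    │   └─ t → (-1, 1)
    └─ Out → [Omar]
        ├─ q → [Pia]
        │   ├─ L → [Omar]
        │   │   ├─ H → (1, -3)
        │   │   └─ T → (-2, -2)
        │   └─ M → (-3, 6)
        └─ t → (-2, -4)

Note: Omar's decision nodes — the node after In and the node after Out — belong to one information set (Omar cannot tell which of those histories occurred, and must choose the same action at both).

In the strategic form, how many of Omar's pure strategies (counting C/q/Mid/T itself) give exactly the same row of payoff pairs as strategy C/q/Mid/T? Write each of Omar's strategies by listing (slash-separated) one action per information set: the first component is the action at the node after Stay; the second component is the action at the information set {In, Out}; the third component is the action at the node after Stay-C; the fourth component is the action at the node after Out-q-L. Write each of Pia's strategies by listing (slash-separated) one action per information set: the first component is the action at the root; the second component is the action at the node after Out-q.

Row for C/q/Mid/T (columns Stay/L, Stay/M, In/L, In/M, Out/L, Out/M): (5,1) (5,1) (-1,3) (-1,3) (-2,-2) (-3,6).
Every one of Omar's information sets is on the play path for some reply by Pia when Omar follows C/q/Mid/T.
Changing the action at any of them therefore changes at least one column, so only C/q/Mid/T itself gives this row.

1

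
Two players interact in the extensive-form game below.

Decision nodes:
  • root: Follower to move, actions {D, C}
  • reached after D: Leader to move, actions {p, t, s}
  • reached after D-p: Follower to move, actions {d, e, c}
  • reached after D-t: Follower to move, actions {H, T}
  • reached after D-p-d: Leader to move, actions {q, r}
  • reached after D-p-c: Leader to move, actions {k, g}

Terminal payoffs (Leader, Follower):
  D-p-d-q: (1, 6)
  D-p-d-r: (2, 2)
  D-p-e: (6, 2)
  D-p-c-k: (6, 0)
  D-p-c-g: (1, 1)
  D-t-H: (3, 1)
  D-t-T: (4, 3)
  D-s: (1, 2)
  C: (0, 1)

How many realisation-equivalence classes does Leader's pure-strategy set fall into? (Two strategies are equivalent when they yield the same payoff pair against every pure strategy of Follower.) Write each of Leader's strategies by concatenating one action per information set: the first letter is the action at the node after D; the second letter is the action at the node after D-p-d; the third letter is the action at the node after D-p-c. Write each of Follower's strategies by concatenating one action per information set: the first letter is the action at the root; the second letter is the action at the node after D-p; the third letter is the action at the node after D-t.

Leader has 12 pure strategies: pqk, pqg, prk, prg, tqk, tqg, trk, trg, sqk, sqg, srk, srg. Columns: DdH, DdT, DeH, DeT, DcH, DcT, CdH, CdT, CeH, CeT, CcH, CcT.
{pqk} → row (1,6) (1,6) (6,2) (6,2) (6,0) (6,0) (0,1) (0,1) (0,1) (0,1) (0,1) (0,1)
{pqg} → row (1,6) (1,6) (6,2) (6,2) (1,1) (1,1) (0,1) (0,1) (0,1) (0,1) (0,1) (0,1)
{prk} → row (2,2) (2,2) (6,2) (6,2) (6,0) (6,0) (0,1) (0,1) (0,1) (0,1) (0,1) (0,1)
{prg} → row (2,2) (2,2) (6,2) (6,2) (1,1) (1,1) (0,1) (0,1) (0,1) (0,1) (0,1) (0,1)
{tqk, tqg, trk, trg} → row (3,1) (4,3) (3,1) (4,3) (3,1) (4,3) (0,1) (0,1) (0,1) (0,1) (0,1) (0,1)
{sqk, sqg, srk, srg} → row (1,2) (1,2) (1,2) (1,2) (1,2) (1,2) (0,1) (0,1) (0,1) (0,1) (0,1) (0,1)
That's 6 distinct rows out of 12 strategies.

6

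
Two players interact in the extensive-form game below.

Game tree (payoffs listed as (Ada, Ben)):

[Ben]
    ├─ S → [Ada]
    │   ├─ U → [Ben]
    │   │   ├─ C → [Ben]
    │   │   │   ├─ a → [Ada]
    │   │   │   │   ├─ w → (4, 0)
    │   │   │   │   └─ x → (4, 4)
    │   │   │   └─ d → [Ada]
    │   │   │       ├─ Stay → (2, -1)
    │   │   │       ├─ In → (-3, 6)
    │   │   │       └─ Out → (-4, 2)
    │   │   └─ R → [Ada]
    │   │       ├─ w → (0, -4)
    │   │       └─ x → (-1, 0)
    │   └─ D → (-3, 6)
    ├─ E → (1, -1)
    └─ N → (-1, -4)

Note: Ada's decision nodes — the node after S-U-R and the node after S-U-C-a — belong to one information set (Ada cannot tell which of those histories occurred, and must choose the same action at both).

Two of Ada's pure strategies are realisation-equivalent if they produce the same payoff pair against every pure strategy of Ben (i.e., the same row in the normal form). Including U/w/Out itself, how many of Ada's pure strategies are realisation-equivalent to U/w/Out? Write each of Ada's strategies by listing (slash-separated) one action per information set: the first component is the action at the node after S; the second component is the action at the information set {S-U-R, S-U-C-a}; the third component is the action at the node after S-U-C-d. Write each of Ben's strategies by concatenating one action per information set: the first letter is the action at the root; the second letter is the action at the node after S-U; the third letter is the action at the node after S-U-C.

Row for U/w/Out (columns SCa, SCd, SRa, SRd, ECa, ECd, ERa, ERd, NCa, NCd, NRa, NRd): (4,0) (-4,2) (0,-4) (0,-4) (1,-1) (1,-1) (1,-1) (1,-1) (-1,-4) (-1,-4) (-1,-4) (-1,-4).
Every one of Ada's information sets is on the play path for some reply by Ben when Ada follows U/w/Out.
Changing the action at any of them therefore changes at least one column, so only U/w/Out itself gives this row.

1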